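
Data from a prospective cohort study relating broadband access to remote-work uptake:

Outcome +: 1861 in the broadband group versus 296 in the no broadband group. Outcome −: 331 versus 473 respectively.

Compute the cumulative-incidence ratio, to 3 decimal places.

2.206

From the description: a = 1861, b = 331, c = 296, d = 473.
Risk in exposed = 1861/2192 = 0.84900; risk in unexposed = 296/769 = 0.38492.
RR = 0.84900 / 0.38492 = 2.20567
The risk among the exposed is 2.21 times that among the unexposed.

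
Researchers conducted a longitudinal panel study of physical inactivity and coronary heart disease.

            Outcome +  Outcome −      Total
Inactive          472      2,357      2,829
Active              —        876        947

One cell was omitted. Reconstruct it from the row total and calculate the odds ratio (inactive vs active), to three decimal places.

2.471

The missing cell is in the unexposed row: 947 − 876 = 71.
So a = 472, b = 2357, c = 71, d = 876.
OR = (a·d)/(b·c) = (472 × 876) / (2357 × 71) = 413472 / 167347 = 2.47075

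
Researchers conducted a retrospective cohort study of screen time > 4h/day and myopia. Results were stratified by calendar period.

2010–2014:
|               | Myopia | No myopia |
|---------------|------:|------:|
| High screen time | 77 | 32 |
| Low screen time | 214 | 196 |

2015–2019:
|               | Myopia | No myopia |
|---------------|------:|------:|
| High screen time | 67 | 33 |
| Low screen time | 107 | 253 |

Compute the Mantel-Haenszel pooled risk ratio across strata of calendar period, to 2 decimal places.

1.66

RR_MH = Σ(aᵢ·n₀ᵢ/nᵢ) / Σ(cᵢ·n₁ᵢ/nᵢ), with n₁ᵢ = aᵢ+bᵢ (exposed), n₀ᵢ = cᵢ+dᵢ (unexposed), nᵢ = n₁ᵢ+n₀ᵢ.
Stratum 1 (2010–2014): n₁ = 109, n₀ = 410, n = 519; a·n₀/n = 77·410/519 = 60.8285; c·n₁/n = 214·109/519 = 44.9441
Stratum 2 (2015–2019): n₁ = 100, n₀ = 360, n = 460; a·n₀/n = 67·360/460 = 52.4348; c·n₁/n = 107·100/460 = 23.2609
RR_MH = (60.8285 + 52.4348) / (44.9441 + 23.2609) = 113.2633 / 68.2050 = 1.66063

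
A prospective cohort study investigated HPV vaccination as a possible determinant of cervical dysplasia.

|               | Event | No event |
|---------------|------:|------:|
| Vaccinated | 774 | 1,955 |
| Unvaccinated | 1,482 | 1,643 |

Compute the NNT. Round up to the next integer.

6

Risk in treated group = 774/2729 = 0.28362; risk in control = 1482/3125 = 0.47424.
Absolute risk reduction = 0.47424 − 0.28362 = 0.19062
NNT = 1 / ARR = 1 / 0.19062 = 5.246 → round up → 6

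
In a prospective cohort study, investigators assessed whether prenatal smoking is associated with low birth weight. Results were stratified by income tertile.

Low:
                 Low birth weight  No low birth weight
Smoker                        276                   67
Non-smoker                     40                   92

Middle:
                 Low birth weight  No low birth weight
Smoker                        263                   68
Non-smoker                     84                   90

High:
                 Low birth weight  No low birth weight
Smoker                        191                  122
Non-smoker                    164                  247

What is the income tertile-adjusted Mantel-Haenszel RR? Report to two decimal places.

RR_MH = Σ(aᵢ·n₀ᵢ/nᵢ) / Σ(cᵢ·n₁ᵢ/nᵢ), with n₁ᵢ = aᵢ+bᵢ (exposed), n₀ᵢ = cᵢ+dᵢ (unexposed), nᵢ = n₁ᵢ+n₀ᵢ.
Stratum 1 (Low): n₁ = 343, n₀ = 132, n = 475; a·n₀/n = 276·132/475 = 76.6989; c·n₁/n = 40·343/475 = 28.8842
Stratum 2 (Middle): n₁ = 331, n₀ = 174, n = 505; a·n₀/n = 263·174/505 = 90.6178; c·n₁/n = 84·331/505 = 55.0574
Stratum 3 (High): n₁ = 313, n₀ = 411, n = 724; a·n₀/n = 191·411/724 = 108.4268; c·n₁/n = 164·313/724 = 70.9006
RR_MH = (76.6989 + 90.6178 + 108.4268) / (28.8842 + 55.0574 + 70.9006) = 275.7436 / 154.8422 = 1.78080

1.78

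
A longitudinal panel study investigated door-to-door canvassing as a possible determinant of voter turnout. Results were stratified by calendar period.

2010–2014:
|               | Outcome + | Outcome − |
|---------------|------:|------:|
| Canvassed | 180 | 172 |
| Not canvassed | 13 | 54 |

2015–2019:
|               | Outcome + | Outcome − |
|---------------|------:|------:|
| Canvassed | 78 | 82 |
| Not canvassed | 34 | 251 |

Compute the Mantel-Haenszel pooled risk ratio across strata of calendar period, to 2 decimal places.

3.40

RR_MH = Σ(aᵢ·n₀ᵢ/nᵢ) / Σ(cᵢ·n₁ᵢ/nᵢ), with n₁ᵢ = aᵢ+bᵢ (exposed), n₀ᵢ = cᵢ+dᵢ (unexposed), nᵢ = n₁ᵢ+n₀ᵢ.
Stratum 1 (2010–2014): n₁ = 352, n₀ = 67, n = 419; a·n₀/n = 180·67/419 = 28.7828; c·n₁/n = 13·352/419 = 10.9212
Stratum 2 (2015–2019): n₁ = 160, n₀ = 285, n = 445; a·n₀/n = 78·285/445 = 49.9551; c·n₁/n = 34·160/445 = 12.2247
RR_MH = (28.7828 + 49.9551) / (10.9212 + 12.2247) = 78.7379 / 23.1460 = 3.40180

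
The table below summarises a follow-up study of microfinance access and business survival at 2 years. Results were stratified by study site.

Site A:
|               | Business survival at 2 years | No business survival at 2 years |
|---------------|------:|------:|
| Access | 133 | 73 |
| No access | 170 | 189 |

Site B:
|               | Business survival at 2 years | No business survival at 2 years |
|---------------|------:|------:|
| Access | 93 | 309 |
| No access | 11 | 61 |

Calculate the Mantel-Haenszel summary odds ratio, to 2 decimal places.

1.94

OR_MH = Σ(aᵢdᵢ/nᵢ) / Σ(bᵢcᵢ/nᵢ), where nᵢ is the stratum total.
Stratum 1 (Site A): n = 565; a·d/n = 133·189/565 = 44.4903; b·c/n = 73·170/565 = 21.9646
Stratum 2 (Site B): n = 474; a·d/n = 93·61/474 = 11.9684; b·c/n = 309·11/474 = 7.1709
OR_MH = (44.4903 + 11.9684) / (21.9646 + 7.1709) = 56.4586 / 29.1355 = 1.93780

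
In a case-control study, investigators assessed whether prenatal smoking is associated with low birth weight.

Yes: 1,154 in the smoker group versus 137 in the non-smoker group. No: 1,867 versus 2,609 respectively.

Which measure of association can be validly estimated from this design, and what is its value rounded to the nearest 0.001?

11.771

From the description: a = 1154, b = 1867, c = 137, d = 2609.
This is a case-control study: participants were sampled on outcome status, so risks in the source population cannot be estimated directly — relative risk is not valid here. The odds ratio is the appropriate measure.
OR = (a·d)/(b·c) = (1154 × 2609) / (1867 × 137) = 3010786 / 255779 = 11.77104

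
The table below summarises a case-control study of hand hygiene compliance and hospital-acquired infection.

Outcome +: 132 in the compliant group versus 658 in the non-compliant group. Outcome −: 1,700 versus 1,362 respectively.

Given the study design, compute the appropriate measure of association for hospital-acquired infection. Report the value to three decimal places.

From the description: a = 132, b = 1700, c = 658, d = 1362.
This is a case-control study: participants were sampled on outcome status, so risks in the source population cannot be estimated directly — relative risk is not valid here. The odds ratio is the appropriate measure.
OR = (a·d)/(b·c) = (132 × 1362) / (1700 × 658) = 179784 / 1118600 = 0.16072

0.161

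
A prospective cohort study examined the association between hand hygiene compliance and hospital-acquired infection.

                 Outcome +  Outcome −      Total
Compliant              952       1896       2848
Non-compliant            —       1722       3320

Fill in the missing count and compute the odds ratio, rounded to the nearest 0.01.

0.54

The missing cell is in the unexposed row: 3320 − 1722 = 1598.
So a = 952, b = 1896, c = 1598, d = 1722.
OR = (a·d)/(b·c) = (952 × 1722) / (1896 × 1598) = 1639344 / 3029808 = 0.54107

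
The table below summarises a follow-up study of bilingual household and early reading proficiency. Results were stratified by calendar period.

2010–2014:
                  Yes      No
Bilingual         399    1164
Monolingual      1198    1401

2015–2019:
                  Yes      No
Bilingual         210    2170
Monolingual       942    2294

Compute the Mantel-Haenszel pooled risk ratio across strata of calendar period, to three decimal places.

RR_MH = Σ(aᵢ·n₀ᵢ/nᵢ) / Σ(cᵢ·n₁ᵢ/nᵢ), with n₁ᵢ = aᵢ+bᵢ (exposed), n₀ᵢ = cᵢ+dᵢ (unexposed), nᵢ = n₁ᵢ+n₀ᵢ.
Stratum 1 (2010–2014): n₁ = 1563, n₀ = 2599, n = 4162; a·n₀/n = 399·2599/4162 = 249.1593; c·n₁/n = 1198·1563/4162 = 449.8976
Stratum 2 (2015–2019): n₁ = 2380, n₀ = 3236, n = 5616; a·n₀/n = 210·3236/5616 = 121.0043; c·n₁/n = 942·2380/5616 = 399.2094
RR_MH = (249.1593 + 121.0043) / (449.8976 + 399.2094) = 370.1636 / 849.1070 = 0.43594

0.436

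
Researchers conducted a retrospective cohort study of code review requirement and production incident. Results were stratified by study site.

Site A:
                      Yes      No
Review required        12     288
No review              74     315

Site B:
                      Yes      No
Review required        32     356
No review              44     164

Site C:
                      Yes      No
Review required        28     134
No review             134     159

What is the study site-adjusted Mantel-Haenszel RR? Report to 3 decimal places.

RR_MH = Σ(aᵢ·n₀ᵢ/nᵢ) / Σ(cᵢ·n₁ᵢ/nᵢ), with n₁ᵢ = aᵢ+bᵢ (exposed), n₀ᵢ = cᵢ+dᵢ (unexposed), nᵢ = n₁ᵢ+n₀ᵢ.
Stratum 1 (Site A): n₁ = 300, n₀ = 389, n = 689; a·n₀/n = 12·389/689 = 6.7750; c·n₁/n = 74·300/689 = 32.2206
Stratum 2 (Site B): n₁ = 388, n₀ = 208, n = 596; a·n₀/n = 32·208/596 = 11.1678; c·n₁/n = 44·388/596 = 28.6443
Stratum 3 (Site C): n₁ = 162, n₀ = 293, n = 455; a·n₀/n = 28·293/455 = 18.0308; c·n₁/n = 134·162/455 = 47.7099
RR_MH = (6.7750 + 11.1678 + 18.0308) / (32.2206 + 28.6443 + 47.7099) = 35.9736 / 108.5748 = 0.33133

0.331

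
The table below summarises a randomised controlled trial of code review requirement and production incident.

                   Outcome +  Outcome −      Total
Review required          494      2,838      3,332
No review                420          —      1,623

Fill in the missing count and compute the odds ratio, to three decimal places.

0.499

The missing cell is in the unexposed row: 1623 − 420 = 1203.
So a = 494, b = 2838, c = 420, d = 1203.
OR = (a·d)/(b·c) = (494 × 1203) / (2838 × 420) = 594282 / 1191960 = 0.49858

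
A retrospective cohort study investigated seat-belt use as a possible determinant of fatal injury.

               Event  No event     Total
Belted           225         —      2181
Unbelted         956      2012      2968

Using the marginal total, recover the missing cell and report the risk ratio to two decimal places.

0.32

The missing cell is in the exposed row: 2181 − 225 = 1956.
So a = 225, b = 1956, c = 956, d = 2012.
RR = [a/(a+b)] / [c/(c+d)] = (225/2181) / (956/2968) = 0.10316/0.32210 = 0.32028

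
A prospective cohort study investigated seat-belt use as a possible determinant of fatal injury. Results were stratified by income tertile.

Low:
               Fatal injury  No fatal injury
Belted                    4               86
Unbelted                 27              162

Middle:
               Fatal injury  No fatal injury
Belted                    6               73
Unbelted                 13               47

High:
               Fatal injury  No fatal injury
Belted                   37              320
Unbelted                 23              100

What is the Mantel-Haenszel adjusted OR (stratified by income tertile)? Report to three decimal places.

OR_MH = Σ(aᵢdᵢ/nᵢ) / Σ(bᵢcᵢ/nᵢ), where nᵢ is the stratum total.
Stratum 1 (Low): n = 279; a·d/n = 4·162/279 = 2.3226; b·c/n = 86·27/279 = 8.3226
Stratum 2 (Middle): n = 139; a·d/n = 6·47/139 = 2.0288; b·c/n = 73·13/139 = 6.8273
Stratum 3 (High): n = 480; a·d/n = 37·100/480 = 7.7083; b·c/n = 320·23/480 = 15.3333
OR_MH = (2.3226 + 2.0288 + 7.7083) / (8.3226 + 6.8273 + 15.3333) = 12.0597 / 30.4833 = 0.39562

0.396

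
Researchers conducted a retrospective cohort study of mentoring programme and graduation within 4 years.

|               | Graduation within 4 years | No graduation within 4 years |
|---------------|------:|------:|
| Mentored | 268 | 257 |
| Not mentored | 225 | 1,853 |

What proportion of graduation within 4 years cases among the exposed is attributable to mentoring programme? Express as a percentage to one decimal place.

78.8

Cells: a = 268, b = 257, c = 225, d = 1853.
Risk in exposed = 268/525 = 0.51048; risk in unexposed = 225/2078 = 0.10828.
RR = 0.51048/0.10828 = 4.71453
AR% = (RR − 1)/RR × 100 = (4.71453 − 1)/4.71453 × 100 = 78.7890%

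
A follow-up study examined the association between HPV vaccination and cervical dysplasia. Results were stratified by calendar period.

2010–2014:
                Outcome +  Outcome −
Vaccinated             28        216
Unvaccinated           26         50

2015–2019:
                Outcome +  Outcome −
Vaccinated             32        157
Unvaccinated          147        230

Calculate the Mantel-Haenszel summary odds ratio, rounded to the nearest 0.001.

OR_MH = Σ(aᵢdᵢ/nᵢ) / Σ(bᵢcᵢ/nᵢ), where nᵢ is the stratum total.
Stratum 1 (2010–2014): n = 320; a·d/n = 28·50/320 = 4.3750; b·c/n = 216·26/320 = 17.5500
Stratum 2 (2015–2019): n = 566; a·d/n = 32·230/566 = 13.0035; b·c/n = 157·147/566 = 40.7756
OR_MH = (4.3750 + 13.0035) / (17.5500 + 40.7756) = 17.3785 / 58.3256 = 0.29796

0.298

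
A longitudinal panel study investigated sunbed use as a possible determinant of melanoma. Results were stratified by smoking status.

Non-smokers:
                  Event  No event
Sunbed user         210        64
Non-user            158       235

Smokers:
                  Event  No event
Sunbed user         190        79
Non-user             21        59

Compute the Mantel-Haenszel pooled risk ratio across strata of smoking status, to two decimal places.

RR_MH = Σ(aᵢ·n₀ᵢ/nᵢ) / Σ(cᵢ·n₁ᵢ/nᵢ), with n₁ᵢ = aᵢ+bᵢ (exposed), n₀ᵢ = cᵢ+dᵢ (unexposed), nᵢ = n₁ᵢ+n₀ᵢ.
Stratum 1 (Non-smokers): n₁ = 274, n₀ = 393, n = 667; a·n₀/n = 210·393/667 = 123.7331; c·n₁/n = 158·274/667 = 64.9055
Stratum 2 (Smokers): n₁ = 269, n₀ = 80, n = 349; a·n₀/n = 190·80/349 = 43.5530; c·n₁/n = 21·269/349 = 16.1862
RR_MH = (123.7331 + 43.5530) / (64.9055 + 16.1862) = 167.2861 / 81.0918 = 2.06292

2.06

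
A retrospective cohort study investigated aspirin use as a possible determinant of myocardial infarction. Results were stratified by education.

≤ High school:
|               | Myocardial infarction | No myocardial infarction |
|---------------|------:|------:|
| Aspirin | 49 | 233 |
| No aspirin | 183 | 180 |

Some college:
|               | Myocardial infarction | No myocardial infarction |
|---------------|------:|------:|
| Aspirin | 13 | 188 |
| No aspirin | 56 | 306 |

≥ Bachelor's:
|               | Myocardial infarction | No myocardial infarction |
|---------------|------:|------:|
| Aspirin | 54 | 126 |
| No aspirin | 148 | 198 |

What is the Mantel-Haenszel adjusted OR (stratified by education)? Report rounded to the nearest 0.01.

OR_MH = Σ(aᵢdᵢ/nᵢ) / Σ(bᵢcᵢ/nᵢ), where nᵢ is the stratum total.
Stratum 1 (≤ High school): n = 645; a·d/n = 49·180/645 = 13.6744; b·c/n = 233·183/645 = 66.1070
Stratum 2 (Some college): n = 563; a·d/n = 13·306/563 = 7.0657; b·c/n = 188·56/563 = 18.6998
Stratum 3 (≥ Bachelor's): n = 526; a·d/n = 54·198/526 = 20.3270; b·c/n = 126·148/526 = 35.4525
OR_MH = (13.6744 + 7.0657 + 20.3270) / (66.1070 + 18.6998 + 35.4525) = 41.0671 / 120.2593 = 0.34149

0.34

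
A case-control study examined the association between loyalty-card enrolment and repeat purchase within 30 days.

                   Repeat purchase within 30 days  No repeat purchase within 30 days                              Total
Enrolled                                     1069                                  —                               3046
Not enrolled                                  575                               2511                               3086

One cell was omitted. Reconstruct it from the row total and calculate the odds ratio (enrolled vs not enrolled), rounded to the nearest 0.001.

2.361

The missing cell is in the exposed row: 3046 − 1069 = 1977.
So a = 1069, b = 1977, c = 575, d = 2511.
OR = (a·d)/(b·c) = (1069 × 2511) / (1977 × 575) = 2684259 / 1136775 = 2.36129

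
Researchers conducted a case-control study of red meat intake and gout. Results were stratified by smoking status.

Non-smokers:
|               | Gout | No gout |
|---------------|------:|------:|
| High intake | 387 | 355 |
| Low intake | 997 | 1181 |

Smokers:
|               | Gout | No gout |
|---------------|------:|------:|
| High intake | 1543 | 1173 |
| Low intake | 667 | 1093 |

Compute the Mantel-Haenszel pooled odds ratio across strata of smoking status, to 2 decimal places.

OR_MH = Σ(aᵢdᵢ/nᵢ) / Σ(bᵢcᵢ/nᵢ), where nᵢ is the stratum total.
Stratum 1 (Non-smokers): n = 2920; a·d/n = 387·1181/2920 = 156.5229; b·c/n = 355·997/2920 = 121.2106
Stratum 2 (Smokers): n = 4476; a·d/n = 1543·1093/4476 = 376.7871; b·c/n = 1173·667/4476 = 174.7969
OR_MH = (156.5229 + 376.7871) / (121.2106 + 174.7969) = 533.3100 / 296.0075 = 1.80168

1.80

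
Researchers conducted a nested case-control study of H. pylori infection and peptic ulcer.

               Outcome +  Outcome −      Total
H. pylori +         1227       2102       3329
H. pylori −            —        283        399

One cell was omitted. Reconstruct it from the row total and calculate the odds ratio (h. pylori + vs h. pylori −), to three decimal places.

The missing cell is in the unexposed row: 399 − 283 = 116.
So a = 1227, b = 2102, c = 116, d = 283.
OR = (a·d)/(b·c) = (1227 × 283) / (2102 × 116) = 347241 / 243832 = 1.42410

1.424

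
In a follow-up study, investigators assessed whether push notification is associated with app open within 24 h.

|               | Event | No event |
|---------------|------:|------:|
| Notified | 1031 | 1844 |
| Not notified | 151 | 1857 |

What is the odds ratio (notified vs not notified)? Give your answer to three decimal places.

Cells: a = 1031, b = 1844, c = 151, d = 1857.
OR = (a·d)/(b·c) = (1031 × 1857) / (1844 × 151) = 1914567 / 278444 = 6.87595
The odds of app open within 24 h are about 6.88 times as high in the notified group.

6.876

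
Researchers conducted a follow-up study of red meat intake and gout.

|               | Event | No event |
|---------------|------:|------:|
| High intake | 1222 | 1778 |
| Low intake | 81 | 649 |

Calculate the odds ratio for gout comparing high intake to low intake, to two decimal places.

Cells: a = 1222, b = 1778, c = 81, d = 649.
OR = (a·d)/(b·c) = (1222 × 649) / (1778 × 81) = 793078 / 144018 = 5.50680
The odds of gout are about 5.51 times as high in the high intake group.

5.51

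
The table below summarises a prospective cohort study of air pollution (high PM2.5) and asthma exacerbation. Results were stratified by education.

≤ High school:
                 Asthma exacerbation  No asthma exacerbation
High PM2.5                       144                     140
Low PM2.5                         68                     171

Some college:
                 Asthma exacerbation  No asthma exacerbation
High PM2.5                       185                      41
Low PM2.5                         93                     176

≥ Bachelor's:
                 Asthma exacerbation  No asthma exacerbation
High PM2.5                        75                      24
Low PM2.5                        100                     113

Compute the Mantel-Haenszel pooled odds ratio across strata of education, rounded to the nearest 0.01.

4.17

OR_MH = Σ(aᵢdᵢ/nᵢ) / Σ(bᵢcᵢ/nᵢ), where nᵢ is the stratum total.
Stratum 1 (≤ High school): n = 523; a·d/n = 144·171/523 = 47.0822; b·c/n = 140·68/523 = 18.2027
Stratum 2 (Some college): n = 495; a·d/n = 185·176/495 = 65.7778; b·c/n = 41·93/495 = 7.7030
Stratum 3 (≥ Bachelor's): n = 312; a·d/n = 75·113/312 = 27.1635; b·c/n = 24·100/312 = 7.6923
OR_MH = (47.0822 + 65.7778 + 27.1635) / (18.2027 + 7.7030 + 7.6923) = 140.0235 / 33.5980 = 4.16761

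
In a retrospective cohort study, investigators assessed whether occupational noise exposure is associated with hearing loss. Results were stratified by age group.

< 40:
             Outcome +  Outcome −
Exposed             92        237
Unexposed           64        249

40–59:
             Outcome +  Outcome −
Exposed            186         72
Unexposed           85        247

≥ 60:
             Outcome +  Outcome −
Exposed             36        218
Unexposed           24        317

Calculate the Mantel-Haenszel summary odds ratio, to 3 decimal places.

OR_MH = Σ(aᵢdᵢ/nᵢ) / Σ(bᵢcᵢ/nᵢ), where nᵢ is the stratum total.
Stratum 1 (< 40): n = 642; a·d/n = 92·249/642 = 35.6822; b·c/n = 237·64/642 = 23.6262
Stratum 2 (40–59): n = 590; a·d/n = 186·247/590 = 77.8678; b·c/n = 72·85/590 = 10.3729
Stratum 3 (≥ 60): n = 595; a·d/n = 36·317/595 = 19.1798; b·c/n = 218·24/595 = 8.7933
OR_MH = (35.6822 + 77.8678 + 19.1798) / (23.6262 + 10.3729 + 8.7933) = 132.7299 / 42.7923 = 3.10172

3.102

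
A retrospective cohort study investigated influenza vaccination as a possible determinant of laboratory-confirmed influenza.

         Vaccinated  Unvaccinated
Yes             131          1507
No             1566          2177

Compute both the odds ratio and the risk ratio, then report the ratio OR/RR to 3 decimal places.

0.640

Reading the table with exposure as columns: a = 131 (Vaccinated, case), b = 1566 (Vaccinated, non-case), c = 1507 (Unvaccinated, case), d = 2177.
OR = (131·2177)/(1566·1507) = 285187/2359962 = 0.12084
Risk in exposed = 131/1697 = 0.07720; risk in unexposed = 1507/3684 = 0.40907; RR = 0.18871
OR/RR = 0.12084 / 0.18871 = 0.64037
The outcome is not rare, so the OR lies further from 1 than the RR.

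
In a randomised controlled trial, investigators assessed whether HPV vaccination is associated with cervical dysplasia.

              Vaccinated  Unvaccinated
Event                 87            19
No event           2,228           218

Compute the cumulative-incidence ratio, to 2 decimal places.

Reading the table with exposure as columns: a = 87 (Vaccinated, case), b = 2228 (Vaccinated, non-case), c = 19 (Unvaccinated, case), d = 218.
Risk in exposed = 87/2315 = 0.03758; risk in unexposed = 19/237 = 0.08017.
RR = 0.03758 / 0.08017 = 0.46877
The risk is 53% lower among the exposed than among the unexposed.

0.47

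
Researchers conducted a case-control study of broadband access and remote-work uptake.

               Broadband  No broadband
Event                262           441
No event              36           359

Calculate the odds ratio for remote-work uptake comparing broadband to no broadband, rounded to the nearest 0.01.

5.92

Reading the table with exposure as columns: a = 262 (Broadband, case), b = 36 (Broadband, non-case), c = 441 (No broadband, case), d = 359.
OR = (a·d)/(b·c) = (262 × 359) / (36 × 441) = 94058 / 15876 = 5.92454
The odds of remote-work uptake are about 5.92 times as high in the broadband group.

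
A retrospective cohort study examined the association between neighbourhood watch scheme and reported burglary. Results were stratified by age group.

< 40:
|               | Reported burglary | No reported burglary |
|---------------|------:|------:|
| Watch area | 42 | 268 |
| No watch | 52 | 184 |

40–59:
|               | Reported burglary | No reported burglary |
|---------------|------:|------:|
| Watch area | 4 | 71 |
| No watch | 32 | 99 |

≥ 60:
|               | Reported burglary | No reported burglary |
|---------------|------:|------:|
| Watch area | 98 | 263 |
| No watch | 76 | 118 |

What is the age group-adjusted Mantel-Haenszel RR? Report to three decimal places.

0.606

RR_MH = Σ(aᵢ·n₀ᵢ/nᵢ) / Σ(cᵢ·n₁ᵢ/nᵢ), with n₁ᵢ = aᵢ+bᵢ (exposed), n₀ᵢ = cᵢ+dᵢ (unexposed), nᵢ = n₁ᵢ+n₀ᵢ.
Stratum 1 (< 40): n₁ = 310, n₀ = 236, n = 546; a·n₀/n = 42·236/546 = 18.1538; c·n₁/n = 52·310/546 = 29.5238
Stratum 2 (40–59): n₁ = 75, n₀ = 131, n = 206; a·n₀/n = 4·131/206 = 2.5437; c·n₁/n = 32·75/206 = 11.6505
Stratum 3 (≥ 60): n₁ = 361, n₀ = 194, n = 555; a·n₀/n = 98·194/555 = 34.2559; c·n₁/n = 76·361/555 = 49.4342
RR_MH = (18.1538 + 2.5437 + 34.2559) / (29.5238 + 11.6505 + 49.4342) = 54.9534 / 90.6085 = 0.60649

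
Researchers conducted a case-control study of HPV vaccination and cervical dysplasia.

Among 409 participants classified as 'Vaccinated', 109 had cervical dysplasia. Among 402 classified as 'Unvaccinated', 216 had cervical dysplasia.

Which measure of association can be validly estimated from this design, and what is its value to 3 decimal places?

From the description: a = 109, b = 300, c = 216, d = 186.
This is a case-control study: participants were sampled on outcome status, so risks in the source population cannot be estimated directly — relative risk is not valid here. The odds ratio is the appropriate measure.
OR = (a·d)/(b·c) = (109 × 186) / (300 × 216) = 20274 / 64800 = 0.31287

0.313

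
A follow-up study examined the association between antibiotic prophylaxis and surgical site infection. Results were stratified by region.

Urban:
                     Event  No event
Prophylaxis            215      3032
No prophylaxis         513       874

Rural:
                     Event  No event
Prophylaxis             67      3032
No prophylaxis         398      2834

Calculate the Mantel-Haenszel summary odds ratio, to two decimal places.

OR_MH = Σ(aᵢdᵢ/nᵢ) / Σ(bᵢcᵢ/nᵢ), where nᵢ is the stratum total.
Stratum 1 (Urban): n = 4634; a·d/n = 215·874/4634 = 40.5503; b·c/n = 3032·513/4634 = 335.6530
Stratum 2 (Rural): n = 6331; a·d/n = 67·2834/6331 = 29.9918; b·c/n = 3032·398/6331 = 190.6075
OR_MH = (40.5503 + 29.9918) / (335.6530 + 190.6075) = 70.5421 / 526.2605 = 0.13404

0.13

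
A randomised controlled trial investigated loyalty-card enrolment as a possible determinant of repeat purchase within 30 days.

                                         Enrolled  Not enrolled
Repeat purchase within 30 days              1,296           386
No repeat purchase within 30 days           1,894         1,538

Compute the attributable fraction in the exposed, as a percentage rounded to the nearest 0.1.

50.6

Reading the table with exposure as columns: a = 1296 (Enrolled, case), b = 1894 (Enrolled, non-case), c = 386 (Not enrolled, case), d = 1538.
Risk in exposed = 1296/3190 = 0.40627; risk in unexposed = 386/1924 = 0.20062.
RR = 0.40627/0.20062 = 2.02503
AR% = (RR − 1)/RR × 100 = (2.02503 − 1)/2.02503 × 100 = 50.6181%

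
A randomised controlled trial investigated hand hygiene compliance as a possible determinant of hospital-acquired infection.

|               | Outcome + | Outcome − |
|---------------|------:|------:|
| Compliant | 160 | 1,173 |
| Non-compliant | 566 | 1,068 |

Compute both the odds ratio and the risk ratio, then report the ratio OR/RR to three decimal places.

Cells: a = 160, b = 1173, c = 566, d = 1068.
OR = (160·1068)/(1173·566) = 170880/663918 = 0.25738
Risk in exposed = 160/1333 = 0.12003; risk in unexposed = 566/1634 = 0.34639; RR = 0.34652
OR/RR = 0.25738 / 0.34652 = 0.74276
The outcome is not rare, so the OR lies further from 1 than the RR.

0.743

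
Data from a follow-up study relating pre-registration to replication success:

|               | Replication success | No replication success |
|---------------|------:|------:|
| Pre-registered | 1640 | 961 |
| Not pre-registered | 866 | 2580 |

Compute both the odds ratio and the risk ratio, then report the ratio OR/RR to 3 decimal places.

Cells: a = 1640, b = 961, c = 866, d = 2580.
OR = (1640·2580)/(961·866) = 4231200/832226 = 5.08420
Risk in exposed = 1640/2601 = 0.63053; risk in unexposed = 866/3446 = 0.25131; RR = 2.50900
OR/RR = 5.08420 / 2.50900 = 2.02638
The outcome is not rare, so the OR lies further from 1 than the RR.

2.026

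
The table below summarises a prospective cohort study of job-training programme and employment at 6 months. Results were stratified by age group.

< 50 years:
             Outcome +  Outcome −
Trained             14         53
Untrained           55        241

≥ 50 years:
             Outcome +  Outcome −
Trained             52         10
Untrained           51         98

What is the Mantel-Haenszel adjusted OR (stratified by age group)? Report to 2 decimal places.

OR_MH = Σ(aᵢdᵢ/nᵢ) / Σ(bᵢcᵢ/nᵢ), where nᵢ is the stratum total.
Stratum 1 (< 50 years): n = 363; a·d/n = 14·241/363 = 9.2948; b·c/n = 53·55/363 = 8.0303
Stratum 2 (≥ 50 years): n = 211; a·d/n = 52·98/211 = 24.1517; b·c/n = 10·51/211 = 2.4171
OR_MH = (9.2948 + 24.1517) / (8.0303 + 2.4171) = 33.4464 / 10.4474 = 3.20142

3.20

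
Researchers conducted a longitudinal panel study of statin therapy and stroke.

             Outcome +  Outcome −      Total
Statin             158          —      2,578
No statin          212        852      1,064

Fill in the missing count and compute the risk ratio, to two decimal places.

0.31

The missing cell is in the exposed row: 2578 − 158 = 2420.
So a = 158, b = 2420, c = 212, d = 852.
RR = [a/(a+b)] / [c/(c+d)] = (158/2578) / (212/1064) = 0.06129/0.19925 = 0.30760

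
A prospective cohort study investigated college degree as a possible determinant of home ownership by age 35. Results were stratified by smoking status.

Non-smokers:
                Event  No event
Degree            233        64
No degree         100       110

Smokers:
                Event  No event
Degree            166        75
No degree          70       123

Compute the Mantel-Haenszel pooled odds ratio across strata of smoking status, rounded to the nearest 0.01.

OR_MH = Σ(aᵢdᵢ/nᵢ) / Σ(bᵢcᵢ/nᵢ), where nᵢ is the stratum total.
Stratum 1 (Non-smokers): n = 507; a·d/n = 233·110/507 = 50.5523; b·c/n = 64·100/507 = 12.6233
Stratum 2 (Smokers): n = 434; a·d/n = 166·123/434 = 47.0461; b·c/n = 75·70/434 = 12.0968
OR_MH = (50.5523 + 47.0461) / (12.6233 + 12.0968) = 97.5984 / 24.7200 = 3.94815

3.95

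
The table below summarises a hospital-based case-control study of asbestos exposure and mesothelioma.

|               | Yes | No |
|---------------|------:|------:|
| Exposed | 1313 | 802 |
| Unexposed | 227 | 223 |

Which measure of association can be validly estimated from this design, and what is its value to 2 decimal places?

1.61

Cells: a = 1313, b = 802, c = 227, d = 223.
This is a hospital-based case-control study: participants were sampled on outcome status, so risks in the source population cannot be estimated directly — relative risk is not valid here. The odds ratio is the appropriate measure.
OR = (a·d)/(b·c) = (1313 × 223) / (802 × 227) = 292799 / 182054 = 1.60831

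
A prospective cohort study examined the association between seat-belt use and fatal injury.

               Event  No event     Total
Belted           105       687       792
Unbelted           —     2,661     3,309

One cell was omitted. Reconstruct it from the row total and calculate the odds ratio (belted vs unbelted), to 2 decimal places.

The missing cell is in the unexposed row: 3309 − 2661 = 648.
So a = 105, b = 687, c = 648, d = 2661.
OR = (a·d)/(b·c) = (105 × 2661) / (687 × 648) = 279405 / 445176 = 0.62763

0.63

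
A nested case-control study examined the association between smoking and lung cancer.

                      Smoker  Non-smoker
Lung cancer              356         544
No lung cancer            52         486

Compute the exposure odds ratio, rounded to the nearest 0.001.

6.116

Reading the table with exposure as columns: a = 356 (Smoker, case), b = 52 (Smoker, non-case), c = 544 (Non-smoker, case), d = 486.
OR = (a·d)/(b·c) = (356 × 486) / (52 × 544) = 173016 / 28288 = 6.11623
The odds of lung cancer are about 6.12 times as high in the smoker group.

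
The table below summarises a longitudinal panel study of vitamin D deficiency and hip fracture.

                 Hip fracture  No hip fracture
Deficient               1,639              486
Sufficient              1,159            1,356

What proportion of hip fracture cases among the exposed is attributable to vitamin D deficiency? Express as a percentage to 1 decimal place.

40.3

Cells: a = 1639, b = 486, c = 1159, d = 1356.
Risk in exposed = 1639/2125 = 0.77129; risk in unexposed = 1159/2515 = 0.46083.
RR = 0.77129/0.46083 = 1.67369
AR% = (RR − 1)/RR × 100 = (1.67369 − 1)/1.67369 × 100 = 40.2517%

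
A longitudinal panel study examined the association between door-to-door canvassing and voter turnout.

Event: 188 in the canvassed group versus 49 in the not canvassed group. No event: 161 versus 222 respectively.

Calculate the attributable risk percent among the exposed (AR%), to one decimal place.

66.4

From the description: a = 188, b = 161, c = 49, d = 222.
Risk in exposed = 188/349 = 0.53868; risk in unexposed = 49/271 = 0.18081.
RR = 0.53868/0.18081 = 2.97924
AR% = (RR − 1)/RR × 100 = (2.97924 − 1)/2.97924 × 100 = 66.4344%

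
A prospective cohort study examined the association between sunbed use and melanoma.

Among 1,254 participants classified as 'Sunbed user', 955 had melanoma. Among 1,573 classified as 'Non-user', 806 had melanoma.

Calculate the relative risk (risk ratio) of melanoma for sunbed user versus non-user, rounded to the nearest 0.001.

From the description: a = 955, b = 299, c = 806, d = 767.
Risk in exposed = 955/1254 = 0.76156; risk in unexposed = 806/1573 = 0.51240.
RR = 0.76156 / 0.51240 = 1.48628
The risk among the exposed is 1.49 times that among the unexposed.

1.486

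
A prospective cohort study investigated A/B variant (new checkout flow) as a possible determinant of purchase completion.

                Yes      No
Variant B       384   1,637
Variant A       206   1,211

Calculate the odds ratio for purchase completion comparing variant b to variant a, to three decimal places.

Cells: a = 384, b = 1637, c = 206, d = 1211.
OR = (a·d)/(b·c) = (384 × 1211) / (1637 × 206) = 465024 / 337222 = 1.37898
The odds of purchase completion are about 1.38 times as high in the variant b group.

1.379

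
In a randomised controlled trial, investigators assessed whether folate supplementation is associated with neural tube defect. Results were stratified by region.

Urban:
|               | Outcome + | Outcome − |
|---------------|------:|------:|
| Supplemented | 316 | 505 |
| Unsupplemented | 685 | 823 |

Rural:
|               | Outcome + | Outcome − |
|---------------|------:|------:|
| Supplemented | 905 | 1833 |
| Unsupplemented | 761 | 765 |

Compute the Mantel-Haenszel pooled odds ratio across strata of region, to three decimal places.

OR_MH = Σ(aᵢdᵢ/nᵢ) / Σ(bᵢcᵢ/nᵢ), where nᵢ is the stratum total.
Stratum 1 (Urban): n = 2329; a·d/n = 316·823/2329 = 111.6651; b·c/n = 505·685/2329 = 148.5294
Stratum 2 (Rural): n = 4264; a·d/n = 905·765/4264 = 162.3652; b·c/n = 1833·761/4264 = 327.1372
OR_MH = (111.6651 + 162.3652) / (148.5294 + 327.1372) = 274.0302 / 475.6666 = 0.57610

0.576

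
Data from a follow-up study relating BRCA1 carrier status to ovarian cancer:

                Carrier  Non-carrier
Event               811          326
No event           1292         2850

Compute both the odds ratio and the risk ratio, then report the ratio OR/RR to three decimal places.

1.461

Reading the table with exposure as columns: a = 811 (Carrier, case), b = 1292 (Carrier, non-case), c = 326 (Non-carrier, case), d = 2850.
OR = (811·2850)/(1292·326) = 2311350/421192 = 5.48764
Risk in exposed = 811/2103 = 0.38564; risk in unexposed = 326/3176 = 0.10264; RR = 3.75703
OR/RR = 5.48764 / 3.75703 = 1.46063
The outcome is not rare, so the OR lies further from 1 than the RR.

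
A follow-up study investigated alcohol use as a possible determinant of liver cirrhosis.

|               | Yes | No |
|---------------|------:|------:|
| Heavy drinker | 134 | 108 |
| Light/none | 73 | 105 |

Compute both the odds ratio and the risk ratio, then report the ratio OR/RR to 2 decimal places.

Cells: a = 134, b = 108, c = 73, d = 105.
OR = (134·105)/(108·73) = 14070/7884 = 1.78463
Risk in exposed = 134/242 = 0.55372; risk in unexposed = 73/178 = 0.41011; RR = 1.35016
OR/RR = 1.78463 / 1.35016 = 1.32179
The outcome is not rare, so the OR lies further from 1 than the RR.

1.32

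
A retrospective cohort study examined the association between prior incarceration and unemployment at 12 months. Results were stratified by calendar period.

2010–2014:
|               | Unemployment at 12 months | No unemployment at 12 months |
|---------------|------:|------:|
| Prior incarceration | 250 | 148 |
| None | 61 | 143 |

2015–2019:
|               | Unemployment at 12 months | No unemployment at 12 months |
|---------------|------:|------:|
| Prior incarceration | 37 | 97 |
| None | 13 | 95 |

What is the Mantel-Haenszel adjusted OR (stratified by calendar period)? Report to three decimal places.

OR_MH = Σ(aᵢdᵢ/nᵢ) / Σ(bᵢcᵢ/nᵢ), where nᵢ is the stratum total.
Stratum 1 (2010–2014): n = 602; a·d/n = 250·143/602 = 59.3854; b·c/n = 148·61/602 = 14.9967
Stratum 2 (2015–2019): n = 242; a·d/n = 37·95/242 = 14.5248; b·c/n = 97·13/242 = 5.2107
OR_MH = (59.3854 + 14.5248) / (14.9967 + 5.2107) = 73.9102 / 20.2074 = 3.65758

3.658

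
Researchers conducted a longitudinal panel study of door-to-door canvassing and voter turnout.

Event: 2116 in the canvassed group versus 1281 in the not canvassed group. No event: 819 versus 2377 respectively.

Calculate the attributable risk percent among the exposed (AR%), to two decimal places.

From the description: a = 2116, b = 819, c = 1281, d = 2377.
Risk in exposed = 2116/2935 = 0.72095; risk in unexposed = 1281/3658 = 0.35019.
RR = 0.72095/0.35019 = 2.05874
AR% = (RR − 1)/RR × 100 = (2.05874 − 1)/2.05874 × 100 = 51.4267%

51.43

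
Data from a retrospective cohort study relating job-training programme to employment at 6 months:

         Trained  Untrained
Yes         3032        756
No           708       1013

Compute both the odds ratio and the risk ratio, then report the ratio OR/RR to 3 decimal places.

Reading the table with exposure as columns: a = 3032 (Trained, case), b = 708 (Trained, non-case), c = 756 (Untrained, case), d = 1013.
OR = (3032·1013)/(708·756) = 3071416/535248 = 5.73830
Risk in exposed = 3032/3740 = 0.81070; risk in unexposed = 756/1769 = 0.42736; RR = 1.89698
OR/RR = 5.73830 / 1.89698 = 3.02496
The outcome is not rare, so the OR lies further from 1 than the RR.

3.025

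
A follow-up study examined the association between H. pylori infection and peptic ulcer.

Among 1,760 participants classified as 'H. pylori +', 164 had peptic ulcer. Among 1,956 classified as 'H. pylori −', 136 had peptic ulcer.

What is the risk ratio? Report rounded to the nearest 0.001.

1.340

From the description: a = 164, b = 1596, c = 136, d = 1820.
Risk in exposed = 164/1760 = 0.09318; risk in unexposed = 136/1956 = 0.06953.
RR = 0.09318 / 0.06953 = 1.34017
The risk among the exposed is 1.34 times that among the unexposed.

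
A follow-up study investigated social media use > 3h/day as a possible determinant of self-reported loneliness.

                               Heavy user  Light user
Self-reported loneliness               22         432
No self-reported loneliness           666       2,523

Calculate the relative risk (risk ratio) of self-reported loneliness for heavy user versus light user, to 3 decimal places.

Reading the table with exposure as columns: a = 22 (Heavy user, case), b = 666 (Heavy user, non-case), c = 432 (Light user, case), d = 2523.
Risk in exposed = 22/688 = 0.03198; risk in unexposed = 432/2955 = 0.14619.
RR = 0.03198 / 0.14619 = 0.21873
The risk is 78% lower among the exposed than among the unexposed.

0.219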